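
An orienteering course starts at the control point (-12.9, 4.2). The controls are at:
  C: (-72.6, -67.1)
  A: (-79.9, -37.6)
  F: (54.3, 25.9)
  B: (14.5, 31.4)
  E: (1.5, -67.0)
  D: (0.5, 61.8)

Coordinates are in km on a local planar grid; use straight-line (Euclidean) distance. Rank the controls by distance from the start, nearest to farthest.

Computing each straight-line distance from (-12.9, 4.2):
B (14.5, 31.4): 38.6 km
D (0.5, 61.8): 59.1 km
F (54.3, 25.9): 70.6 km
E (1.5, -67.0): 72.6 km
A (-79.9, -37.6): 79.0 km
C (-72.6, -67.1): 93.0 km

B, D, F, E, A, C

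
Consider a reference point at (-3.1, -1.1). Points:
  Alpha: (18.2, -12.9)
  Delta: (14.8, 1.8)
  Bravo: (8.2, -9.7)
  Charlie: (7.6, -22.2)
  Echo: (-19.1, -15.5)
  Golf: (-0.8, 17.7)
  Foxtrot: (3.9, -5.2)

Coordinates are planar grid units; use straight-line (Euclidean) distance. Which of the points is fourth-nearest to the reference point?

Golf

Distance to each, sorted:
Foxtrot: 8.1
Bravo: 14.2
Delta: 18.1
Golf: 18.9
Echo: 21.5
Charlie: 23.7
Alpha: 24.4
The fourth-nearest is Golf at 18.9.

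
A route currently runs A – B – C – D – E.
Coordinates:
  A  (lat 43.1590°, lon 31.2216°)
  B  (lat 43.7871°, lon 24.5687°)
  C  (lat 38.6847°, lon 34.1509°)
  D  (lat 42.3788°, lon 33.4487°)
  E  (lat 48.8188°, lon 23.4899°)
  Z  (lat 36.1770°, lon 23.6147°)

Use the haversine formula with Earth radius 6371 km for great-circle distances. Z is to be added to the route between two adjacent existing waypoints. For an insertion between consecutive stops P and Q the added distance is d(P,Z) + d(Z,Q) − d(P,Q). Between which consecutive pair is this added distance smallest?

Added distance for inserting Z between each consecutive pair:
A–B: 1321.2 km
B–C: 839.9 km
C–D: 1646.1 km
D–E: 1442.8 km
Smallest added distance is 839.9 km, inserting between B and C.

between B and C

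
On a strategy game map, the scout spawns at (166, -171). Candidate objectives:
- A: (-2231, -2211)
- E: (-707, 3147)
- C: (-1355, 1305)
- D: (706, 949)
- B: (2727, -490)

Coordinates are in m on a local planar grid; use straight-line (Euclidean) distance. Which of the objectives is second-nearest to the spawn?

C

Distances from the spawn ((166, -171)):
D: 1243.4 m
C: 2119.4 m
B: 2580.8 m
A: 3147.6 m
E: 3430.9 m
The second-nearest is C at 2119.4 m.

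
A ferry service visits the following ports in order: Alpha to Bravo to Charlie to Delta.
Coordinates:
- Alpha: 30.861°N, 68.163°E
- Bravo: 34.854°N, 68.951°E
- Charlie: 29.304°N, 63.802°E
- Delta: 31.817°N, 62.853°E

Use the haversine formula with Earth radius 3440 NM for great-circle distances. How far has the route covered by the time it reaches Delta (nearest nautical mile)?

Leg distances:
Alpha→Bravo: 243.0 NM  (cumulative 243.0 NM)
Bravo→Charlie: 423.7 NM  (cumulative 666.7 NM)
Charlie→Delta: 158.7 NM  (cumulative 825.4 NM)
Cumulative distance at Delta ≈ 825 NM.

825 NM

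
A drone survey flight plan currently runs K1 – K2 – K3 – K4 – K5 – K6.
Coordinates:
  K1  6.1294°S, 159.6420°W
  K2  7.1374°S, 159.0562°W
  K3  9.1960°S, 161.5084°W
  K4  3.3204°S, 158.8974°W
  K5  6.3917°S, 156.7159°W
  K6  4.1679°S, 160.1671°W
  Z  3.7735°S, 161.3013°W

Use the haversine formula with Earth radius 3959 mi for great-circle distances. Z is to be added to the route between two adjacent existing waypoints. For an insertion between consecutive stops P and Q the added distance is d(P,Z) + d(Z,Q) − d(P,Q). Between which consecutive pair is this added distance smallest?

between K3 and K4

Added distance for inserting Z between each consecutive pair:
K1–K2: 397.5 mi
K2–K3: 434.1 mi
K3–K4: 99.9 mi
K4–K5: 272.5 mi
K5–K6: 163.7 mi
Smallest added distance is 99.9 mi, inserting between K3 and K4.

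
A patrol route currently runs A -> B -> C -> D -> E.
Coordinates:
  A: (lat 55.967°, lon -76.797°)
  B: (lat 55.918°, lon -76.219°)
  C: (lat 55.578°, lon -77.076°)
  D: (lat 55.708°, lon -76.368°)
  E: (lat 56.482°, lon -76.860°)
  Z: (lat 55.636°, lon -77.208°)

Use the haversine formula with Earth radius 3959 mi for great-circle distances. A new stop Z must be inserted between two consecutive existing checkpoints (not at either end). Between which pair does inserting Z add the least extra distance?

between B and C

Added distance for inserting Z between each consecutive pair:
A–B: 48.4 mi
B–C: 8.8 mi
C–D: 10.6 mi
D–E: 36.3 mi
Smallest added distance is 8.8 mi, inserting between B and C.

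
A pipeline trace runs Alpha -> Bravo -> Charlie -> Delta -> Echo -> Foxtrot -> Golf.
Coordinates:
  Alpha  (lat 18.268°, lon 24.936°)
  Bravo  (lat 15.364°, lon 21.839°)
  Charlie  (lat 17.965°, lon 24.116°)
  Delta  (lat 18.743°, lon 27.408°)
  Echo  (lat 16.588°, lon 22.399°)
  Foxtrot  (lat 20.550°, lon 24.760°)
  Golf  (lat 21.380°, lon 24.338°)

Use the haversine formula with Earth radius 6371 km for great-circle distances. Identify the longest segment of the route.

Delta–Echo

Leg distances:
Alpha→Bravo: 461.4 km
Bravo→Charlie: 377.4 km
Charlie→Delta: 358.0 km
Delta→Echo: 582.2 km
Echo→Foxtrot: 506.0 km
Foxtrot→Golf: 102.2 km
The longest leg is Delta–Echo at 582.2 km.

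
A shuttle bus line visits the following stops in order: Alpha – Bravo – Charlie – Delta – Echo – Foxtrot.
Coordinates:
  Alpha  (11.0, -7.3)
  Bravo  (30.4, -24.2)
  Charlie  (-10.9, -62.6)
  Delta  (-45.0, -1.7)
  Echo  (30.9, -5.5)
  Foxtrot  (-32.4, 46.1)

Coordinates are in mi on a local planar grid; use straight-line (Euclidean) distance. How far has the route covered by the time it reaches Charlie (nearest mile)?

82 mi

Leg distances:
Alpha→Bravo: 25.7 mi  (cumulative 25.7 mi)
Bravo→Charlie: 56.4 mi  (cumulative 82.1 mi)
Cumulative distance at Charlie ≈ 82 mi.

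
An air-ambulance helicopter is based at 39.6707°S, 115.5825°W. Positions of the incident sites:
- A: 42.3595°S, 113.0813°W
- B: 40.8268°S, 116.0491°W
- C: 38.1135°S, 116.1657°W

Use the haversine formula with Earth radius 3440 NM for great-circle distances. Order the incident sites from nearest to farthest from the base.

Computing each great-circle distance from 39.6707°S, 115.5825°W:
B 40.8268°S, 116.0491°W: 72.6 NM
C 38.1135°S, 116.1657°W: 97.4 NM
A 42.3595°S, 113.0813°W: 197.2 NM

B, C, A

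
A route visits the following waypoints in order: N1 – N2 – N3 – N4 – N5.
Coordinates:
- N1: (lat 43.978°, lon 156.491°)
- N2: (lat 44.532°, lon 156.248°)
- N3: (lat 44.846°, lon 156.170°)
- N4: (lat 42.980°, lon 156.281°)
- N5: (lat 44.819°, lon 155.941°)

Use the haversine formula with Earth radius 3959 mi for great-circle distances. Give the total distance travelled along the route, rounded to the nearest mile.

Leg distances:
N1→N2: 40.1 mi  (cumulative 40.1 mi)
N2→N3: 22.0 mi  (cumulative 62.2 mi)
N3→N4: 129.1 mi  (cumulative 191.2 mi)
N4→N5: 128.2 mi  (cumulative 319.4 mi)
Total route length ≈ 319 mi.

319 mi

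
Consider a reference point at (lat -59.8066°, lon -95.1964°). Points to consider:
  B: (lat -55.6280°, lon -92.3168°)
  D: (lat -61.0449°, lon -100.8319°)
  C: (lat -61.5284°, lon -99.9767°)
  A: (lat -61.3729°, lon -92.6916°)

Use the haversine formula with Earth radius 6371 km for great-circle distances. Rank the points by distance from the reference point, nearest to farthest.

A, C, D, B

Distances from the reference point:
A (lat -61.3729°, lon -92.6916°): 221.4 km
C (lat -61.5284°, lon -99.9767°): 323.1 km
D (lat -61.0449°, lon -100.8319°): 338.4 km
B (lat -55.6280°, lon -92.3168°): 495.0 km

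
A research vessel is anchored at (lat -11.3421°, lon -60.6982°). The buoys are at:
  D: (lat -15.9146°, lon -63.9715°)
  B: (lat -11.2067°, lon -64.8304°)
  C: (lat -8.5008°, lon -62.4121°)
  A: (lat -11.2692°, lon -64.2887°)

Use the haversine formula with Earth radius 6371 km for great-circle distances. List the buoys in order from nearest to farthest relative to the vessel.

Distance from the vessel at (lat -11.3421°, lon -60.6982°) to each:
C (lat -8.5008°, lon -62.4121°): 367.5 km
A (lat -11.2692°, lon -64.2887°): 391.6 km
B (lat -11.2067°, lon -64.8304°): 450.9 km
D (lat -15.9146°, lon -63.9715°): 619.3 km

C, A, B, D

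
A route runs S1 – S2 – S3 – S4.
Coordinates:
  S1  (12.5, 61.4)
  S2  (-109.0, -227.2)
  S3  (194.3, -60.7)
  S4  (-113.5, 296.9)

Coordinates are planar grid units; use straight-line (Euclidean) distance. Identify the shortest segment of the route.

Leg distances:
S1→S2: 313.1
S2→S3: 346.0
S3→S4: 471.8
The shortest leg is S1–S2 at 313.1.

S1–S2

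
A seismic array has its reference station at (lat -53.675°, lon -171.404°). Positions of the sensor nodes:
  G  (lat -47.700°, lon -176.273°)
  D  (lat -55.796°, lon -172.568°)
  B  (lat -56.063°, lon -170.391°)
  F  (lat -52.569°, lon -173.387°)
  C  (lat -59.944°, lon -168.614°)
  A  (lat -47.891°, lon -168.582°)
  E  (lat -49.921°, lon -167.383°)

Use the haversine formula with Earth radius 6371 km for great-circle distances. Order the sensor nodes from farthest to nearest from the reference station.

G, C, A, E, B, D, F

Distance from the reference station at (lat -53.675°, lon -171.404°) to each:
G (lat -47.700°, lon -176.273°): 747.3 km
C (lat -59.944°, lon -168.614°): 717.3 km
A (lat -47.891°, lon -168.582°): 672.9 km
E (lat -49.921°, lon -167.383°): 500.5 km
B (lat -56.063°, lon -170.391°): 273.3 km
D (lat -55.796°, lon -172.568°): 247.4 km
F (lat -52.569°, lon -173.387°): 180.6 km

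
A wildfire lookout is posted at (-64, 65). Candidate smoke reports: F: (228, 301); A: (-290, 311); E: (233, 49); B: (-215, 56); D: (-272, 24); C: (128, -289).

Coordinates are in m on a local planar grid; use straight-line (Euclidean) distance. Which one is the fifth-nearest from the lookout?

Distance to each, sorted:
B: 151.3 m
D: 212.0 m
E: 297.4 m
A: 334.1 m
F: 375.4 m
C: 402.7 m
The fifth-nearest is F at 375.4 m.

F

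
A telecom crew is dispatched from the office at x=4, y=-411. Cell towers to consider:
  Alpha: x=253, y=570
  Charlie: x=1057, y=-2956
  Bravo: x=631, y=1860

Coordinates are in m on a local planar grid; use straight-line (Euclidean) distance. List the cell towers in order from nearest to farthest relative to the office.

Alpha, Bravo, Charlie

Distances from the office:
Alpha x=253, y=570: 1012.1 m
Bravo x=631, y=1860: 2356.0 m
Charlie x=1057, y=-2956: 2754.2 m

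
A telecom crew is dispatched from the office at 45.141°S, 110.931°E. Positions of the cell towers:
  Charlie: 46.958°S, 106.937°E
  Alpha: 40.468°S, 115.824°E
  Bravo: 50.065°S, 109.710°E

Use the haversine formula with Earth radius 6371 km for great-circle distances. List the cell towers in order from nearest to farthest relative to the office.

Charlie, Bravo, Alpha

Computing each great-circle distance from 45.141°S, 110.931°E:
Charlie 46.958°S, 106.937°E: 368.5 km
Bravo 50.065°S, 109.710°E: 555.1 km
Alpha 40.468°S, 115.824°E: 655.0 km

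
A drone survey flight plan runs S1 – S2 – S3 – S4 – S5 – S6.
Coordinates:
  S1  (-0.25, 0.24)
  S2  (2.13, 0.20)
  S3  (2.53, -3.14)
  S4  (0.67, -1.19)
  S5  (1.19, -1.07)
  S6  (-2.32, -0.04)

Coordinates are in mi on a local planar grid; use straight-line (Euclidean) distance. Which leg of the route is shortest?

S4–S5

Leg distances:
S1→S2: 2.4 mi
S2→S3: 3.4 mi
S3→S4: 2.7 mi
S4→S5: 0.5 mi
S5→S6: 3.7 mi
The shortest leg is S4–S5 at 0.5 mi.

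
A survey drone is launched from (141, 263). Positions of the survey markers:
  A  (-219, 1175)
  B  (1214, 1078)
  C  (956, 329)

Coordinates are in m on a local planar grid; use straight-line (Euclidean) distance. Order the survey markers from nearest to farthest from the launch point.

C, A, B

Computing each straight-line distance from (141, 263):
C (956, 329): 817.7 m
A (-219, 1175): 980.5 m
B (1214, 1078): 1347.4 m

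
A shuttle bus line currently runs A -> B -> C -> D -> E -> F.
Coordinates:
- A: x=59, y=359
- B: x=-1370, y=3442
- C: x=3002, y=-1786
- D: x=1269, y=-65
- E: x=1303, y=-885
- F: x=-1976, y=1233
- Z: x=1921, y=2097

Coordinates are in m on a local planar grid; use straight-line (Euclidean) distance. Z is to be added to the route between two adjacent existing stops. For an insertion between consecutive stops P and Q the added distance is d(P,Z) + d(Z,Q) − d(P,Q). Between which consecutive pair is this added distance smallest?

between B and C

Added distance for inserting Z between each consecutive pair:
A–B: 2704.3 m
B–C: 770.7 m
C–D: 3846.5 m
D–E: 4482.8 m
E–F: 3133.4 m
Smallest added distance is 770.7 m, inserting between B and C.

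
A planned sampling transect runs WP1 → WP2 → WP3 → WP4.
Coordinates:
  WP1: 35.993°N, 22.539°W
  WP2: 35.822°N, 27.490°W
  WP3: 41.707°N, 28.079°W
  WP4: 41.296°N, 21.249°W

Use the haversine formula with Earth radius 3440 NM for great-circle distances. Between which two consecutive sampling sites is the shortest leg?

Leg distances:
WP1→WP2: 241.0 NM
WP2→WP3: 354.4 NM
WP3→WP4: 308.0 NM
The shortest leg is WP1–WP2 at 241.0 NM.

WP1–WP2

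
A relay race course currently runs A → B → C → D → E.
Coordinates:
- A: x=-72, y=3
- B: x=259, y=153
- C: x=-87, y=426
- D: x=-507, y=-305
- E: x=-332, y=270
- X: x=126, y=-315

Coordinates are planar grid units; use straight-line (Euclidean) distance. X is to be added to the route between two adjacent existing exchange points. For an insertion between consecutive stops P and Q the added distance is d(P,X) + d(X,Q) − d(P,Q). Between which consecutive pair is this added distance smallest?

between A and B

Added distance for inserting X between each consecutive pair:
A–B: 497.7
B–C: 816.8
C–D: 561.0
D–E: 775.0
Smallest added distance is 497.7, inserting between A and B.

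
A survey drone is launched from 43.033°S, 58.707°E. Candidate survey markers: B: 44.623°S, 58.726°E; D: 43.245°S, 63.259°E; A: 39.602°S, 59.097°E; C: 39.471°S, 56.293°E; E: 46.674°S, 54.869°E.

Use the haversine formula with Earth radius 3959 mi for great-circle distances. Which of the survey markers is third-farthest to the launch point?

Distances from the launch point (43.033°S, 58.707°E):
E: 314.0 mi
C: 276.2 mi
A: 237.9 mi
D: 230.0 mi
B: 109.9 mi
The third-farthest is A at 237.9 mi.

A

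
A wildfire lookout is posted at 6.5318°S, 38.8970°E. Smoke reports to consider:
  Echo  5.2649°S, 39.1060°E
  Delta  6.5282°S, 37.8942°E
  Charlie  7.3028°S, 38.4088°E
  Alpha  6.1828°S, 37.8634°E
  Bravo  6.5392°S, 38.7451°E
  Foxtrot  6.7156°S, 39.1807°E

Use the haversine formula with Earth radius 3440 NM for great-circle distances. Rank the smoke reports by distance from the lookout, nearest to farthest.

Computing each great-circle distance from 6.5318°S, 38.8970°E:
Bravo 6.5392°S, 38.7451°E: 9.1 NM
Foxtrot 6.7156°S, 39.1807°E: 20.2 NM
Charlie 7.3028°S, 38.4088°E: 54.7 NM
Delta 6.5282°S, 37.8942°E: 59.8 NM
Alpha 6.1828°S, 37.8634°E: 65.1 NM
Echo 5.2649°S, 39.1060°E: 77.1 NM

Bravo, Foxtrot, Charlie, Delta, Alpha, Echo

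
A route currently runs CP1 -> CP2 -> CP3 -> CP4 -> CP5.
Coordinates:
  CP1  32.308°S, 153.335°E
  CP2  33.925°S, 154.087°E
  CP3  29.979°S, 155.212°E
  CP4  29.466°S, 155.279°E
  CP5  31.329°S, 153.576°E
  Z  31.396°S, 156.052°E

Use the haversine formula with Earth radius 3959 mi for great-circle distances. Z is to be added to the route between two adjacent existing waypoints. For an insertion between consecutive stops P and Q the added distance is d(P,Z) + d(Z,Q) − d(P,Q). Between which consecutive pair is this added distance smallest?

Added distance for inserting Z between each consecutive pair:
CP1–CP2: 260.4 mi
CP2–CP3: 38.2 mi
CP3–CP4: 215.3 mi
CP4–CP5: 123.3 mi
Smallest added distance is 38.2 mi, inserting between CP2 and CP3.

between CP2 and CP3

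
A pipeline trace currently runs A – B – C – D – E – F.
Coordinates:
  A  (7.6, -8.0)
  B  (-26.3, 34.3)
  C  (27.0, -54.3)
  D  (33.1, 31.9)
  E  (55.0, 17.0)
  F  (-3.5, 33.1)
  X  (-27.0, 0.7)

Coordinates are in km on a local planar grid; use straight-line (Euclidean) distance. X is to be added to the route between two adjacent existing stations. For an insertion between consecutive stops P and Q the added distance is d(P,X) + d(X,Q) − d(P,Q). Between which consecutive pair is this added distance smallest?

Added distance for inserting X between each consecutive pair:
A–B: 15.1 km
B–C: 7.3 km
C–D: 58.4 km
D–E: 124.8 km
E–F: 63.0 km
Smallest added distance is 7.3 km, inserting between B and C.

between B and C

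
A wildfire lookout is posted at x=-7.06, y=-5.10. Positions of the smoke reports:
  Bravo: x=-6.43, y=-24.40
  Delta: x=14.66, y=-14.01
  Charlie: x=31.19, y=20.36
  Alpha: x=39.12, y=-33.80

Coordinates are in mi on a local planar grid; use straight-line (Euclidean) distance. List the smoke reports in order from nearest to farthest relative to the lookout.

Distances from the lookout:
Bravo x=-6.43, y=-24.40: 19.3 mi
Delta x=14.66, y=-14.01: 23.5 mi
Charlie x=31.19, y=20.36: 45.9 mi
Alpha x=39.12, y=-33.80: 54.4 mi

Bravo, Delta, Charlie, Alpha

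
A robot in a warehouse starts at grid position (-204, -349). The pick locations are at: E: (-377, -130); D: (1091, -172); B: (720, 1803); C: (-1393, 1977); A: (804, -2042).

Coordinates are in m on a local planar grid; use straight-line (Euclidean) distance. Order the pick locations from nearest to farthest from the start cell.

E, D, A, B, C

Distance from the start cell at (-204, -349) to each:
E (-377, -130): 279.1 m
D (1091, -172): 1307.0 m
A (804, -2042): 1970.4 m
B (720, 1803): 2342.0 m
C (-1393, 1977): 2612.3 m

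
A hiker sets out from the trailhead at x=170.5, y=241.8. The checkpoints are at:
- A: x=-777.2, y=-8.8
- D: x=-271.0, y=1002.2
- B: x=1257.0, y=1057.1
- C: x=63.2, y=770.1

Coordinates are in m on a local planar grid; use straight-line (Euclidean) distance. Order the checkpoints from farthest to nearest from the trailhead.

B, A, D, C

Distances from the trailhead:
B x=1257.0, y=1057.1: 1358.4 m
A x=-777.2, y=-8.8: 980.3 m
D x=-271.0, y=1002.2: 879.3 m
C x=63.2, y=770.1: 539.1 m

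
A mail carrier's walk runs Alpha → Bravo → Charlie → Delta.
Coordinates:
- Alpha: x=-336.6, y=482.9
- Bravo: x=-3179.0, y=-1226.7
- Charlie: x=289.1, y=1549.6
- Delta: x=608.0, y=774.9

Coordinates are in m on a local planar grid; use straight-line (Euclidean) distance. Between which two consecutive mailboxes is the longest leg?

Bravo–Charlie

Leg distances:
Alpha→Bravo: 3316.9 m
Bravo→Charlie: 4442.5 m
Charlie→Delta: 837.8 m
The longest leg is Bravo–Charlie at 4442.5 m.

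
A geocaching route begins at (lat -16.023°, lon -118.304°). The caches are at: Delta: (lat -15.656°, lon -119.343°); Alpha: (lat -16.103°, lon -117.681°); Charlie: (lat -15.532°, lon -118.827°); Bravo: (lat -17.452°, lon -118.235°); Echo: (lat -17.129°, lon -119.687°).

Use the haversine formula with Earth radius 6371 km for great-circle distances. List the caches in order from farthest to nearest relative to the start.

Computing each great-circle distance from (lat -16.023°, lon -118.304°):
Echo (lat -17.129°, lon -119.687°): 192.0 km
Bravo (lat -17.452°, lon -118.235°): 159.1 km
Delta (lat -15.656°, lon -119.343°): 118.4 km
Charlie (lat -15.532°, lon -118.827°): 78.2 km
Alpha (lat -16.103°, lon -117.681°): 67.2 km

Echo, Bravo, Delta, Charlie, Alpha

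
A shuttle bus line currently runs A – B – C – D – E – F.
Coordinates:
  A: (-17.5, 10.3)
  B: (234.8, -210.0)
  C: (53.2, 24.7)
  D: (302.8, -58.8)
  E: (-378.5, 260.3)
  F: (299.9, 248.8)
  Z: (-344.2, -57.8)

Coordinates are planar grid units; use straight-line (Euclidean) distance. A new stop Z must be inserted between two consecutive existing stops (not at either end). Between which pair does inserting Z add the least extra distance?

Added distance for inserting Z between each consecutive pair:
A–B: 597.4
B–C: 707.8
C–D: 789.7
D–E: 214.6
E–F: 354.8
Smallest added distance is 214.6, inserting between D and E.

between D and E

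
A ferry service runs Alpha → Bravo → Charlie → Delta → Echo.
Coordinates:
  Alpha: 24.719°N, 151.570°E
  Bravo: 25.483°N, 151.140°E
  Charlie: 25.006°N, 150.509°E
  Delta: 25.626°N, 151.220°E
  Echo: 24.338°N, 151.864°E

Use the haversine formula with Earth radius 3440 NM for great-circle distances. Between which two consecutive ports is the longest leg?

Leg distances:
Alpha→Bravo: 51.5 NM
Bravo→Charlie: 44.7 NM
Charlie→Delta: 53.6 NM
Delta→Echo: 84.9 NM
The longest leg is Delta–Echo at 84.9 NM.

Delta–Echo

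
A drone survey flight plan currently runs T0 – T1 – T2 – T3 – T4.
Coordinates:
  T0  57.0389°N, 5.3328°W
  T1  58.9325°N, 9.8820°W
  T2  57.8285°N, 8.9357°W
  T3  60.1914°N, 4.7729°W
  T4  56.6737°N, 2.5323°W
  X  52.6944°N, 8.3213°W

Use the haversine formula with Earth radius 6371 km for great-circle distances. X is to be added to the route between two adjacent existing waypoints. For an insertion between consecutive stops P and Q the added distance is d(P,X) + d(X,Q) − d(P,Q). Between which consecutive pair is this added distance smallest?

Added distance for inserting X between each consecutive pair:
T0–T1: 879.0 km
T1–T2: 1138.0 km
T2–T3: 1079.0 km
T3–T4: 1026.9 km
Smallest added distance is 879.0 km, inserting between T0 and T1.

between T0 and T1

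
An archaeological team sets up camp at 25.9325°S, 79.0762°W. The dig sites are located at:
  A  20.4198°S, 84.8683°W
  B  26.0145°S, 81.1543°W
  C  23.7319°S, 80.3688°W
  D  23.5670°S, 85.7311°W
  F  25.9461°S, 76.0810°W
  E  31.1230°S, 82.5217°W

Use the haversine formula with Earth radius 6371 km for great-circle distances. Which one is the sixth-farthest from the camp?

B

Distance to each, sorted:
A: 852.0 km
D: 721.5 km
E: 668.0 km
F: 299.5 km
C: 277.3 km
B: 207.9 km
The sixth-farthest is B at 207.9 km.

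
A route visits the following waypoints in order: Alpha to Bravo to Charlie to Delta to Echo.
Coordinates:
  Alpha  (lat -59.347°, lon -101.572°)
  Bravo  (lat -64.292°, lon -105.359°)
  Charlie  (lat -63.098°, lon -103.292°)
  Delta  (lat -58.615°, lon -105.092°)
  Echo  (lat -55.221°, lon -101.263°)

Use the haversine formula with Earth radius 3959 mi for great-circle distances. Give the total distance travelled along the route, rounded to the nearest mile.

Leg distances:
Alpha→Bravo: 363.2 mi  (cumulative 363.2 mi)
Bravo→Charlie: 104.0 mi  (cumulative 467.2 mi)
Charlie→Delta: 315.6 mi  (cumulative 782.8 mi)
Delta→Echo: 275.3 mi  (cumulative 1058.1 mi)
Total route length ≈ 1058 mi.

1058 mi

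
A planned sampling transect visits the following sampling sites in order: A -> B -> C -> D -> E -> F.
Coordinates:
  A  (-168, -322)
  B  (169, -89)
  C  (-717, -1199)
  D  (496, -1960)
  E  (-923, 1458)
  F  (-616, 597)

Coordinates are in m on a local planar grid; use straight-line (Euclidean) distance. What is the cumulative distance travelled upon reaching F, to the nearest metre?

7877 m

Leg distances:
A→B: 409.7 m  (cumulative 409.7 m)
B→C: 1420.2 m  (cumulative 1829.9 m)
C→D: 1432.0 m  (cumulative 3261.9 m)
D→E: 3700.8 m  (cumulative 6962.8 m)
E→F: 914.1 m  (cumulative 7876.8 m)
Cumulative distance at F ≈ 7877 m.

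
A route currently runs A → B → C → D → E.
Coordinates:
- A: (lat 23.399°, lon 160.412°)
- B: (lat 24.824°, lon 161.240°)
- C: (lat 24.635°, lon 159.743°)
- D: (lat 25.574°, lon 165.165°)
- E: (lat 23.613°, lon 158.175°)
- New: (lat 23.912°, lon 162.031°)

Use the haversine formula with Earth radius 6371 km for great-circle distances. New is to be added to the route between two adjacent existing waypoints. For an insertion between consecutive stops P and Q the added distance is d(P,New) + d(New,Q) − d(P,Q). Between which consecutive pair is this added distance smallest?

between D and E

Added distance for inserting New between each consecutive pair:
A–B: 124.4 km
B–C: 222.0 km
C–D: 56.1 km
D–E: 20.8 km
Smallest added distance is 20.8 km, inserting between D and E.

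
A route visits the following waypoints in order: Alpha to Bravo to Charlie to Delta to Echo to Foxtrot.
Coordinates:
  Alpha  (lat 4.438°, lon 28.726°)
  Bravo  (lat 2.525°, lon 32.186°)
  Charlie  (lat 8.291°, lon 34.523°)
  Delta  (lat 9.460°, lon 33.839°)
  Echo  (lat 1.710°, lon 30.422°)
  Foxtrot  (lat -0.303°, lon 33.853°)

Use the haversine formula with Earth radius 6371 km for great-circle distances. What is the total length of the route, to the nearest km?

Leg distances:
Alpha→Bravo: 439.0 km  (cumulative 439.0 km)
Bravo→Charlie: 691.3 km  (cumulative 1130.3 km)
Charlie→Delta: 150.1 km  (cumulative 1280.5 km)
Delta→Echo: 941.0 km  (cumulative 2221.4 km)
Echo→Foxtrot: 442.3 km  (cumulative 2663.7 km)
Total route length ≈ 2664 km.

2664 km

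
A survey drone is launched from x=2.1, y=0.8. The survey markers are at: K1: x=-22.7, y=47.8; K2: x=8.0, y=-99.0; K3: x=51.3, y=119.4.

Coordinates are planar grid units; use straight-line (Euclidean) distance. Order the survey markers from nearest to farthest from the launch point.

K1, K2, K3

Computing each straight-line distance from x=2.1, y=0.8:
K1 x=-22.7, y=47.8: 53.1
K2 x=8.0, y=-99.0: 100.0
K3 x=51.3, y=119.4: 128.4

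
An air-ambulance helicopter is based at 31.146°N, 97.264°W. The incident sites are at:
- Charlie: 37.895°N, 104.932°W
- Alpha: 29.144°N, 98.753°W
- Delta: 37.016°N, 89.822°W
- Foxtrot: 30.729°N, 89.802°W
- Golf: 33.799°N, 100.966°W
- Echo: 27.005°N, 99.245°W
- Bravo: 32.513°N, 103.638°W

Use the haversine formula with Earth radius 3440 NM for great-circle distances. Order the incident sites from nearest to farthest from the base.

Alpha, Golf, Echo, Bravo, Foxtrot, Delta, Charlie

Computing each great-circle distance from 31.146°N, 97.264°W:
Alpha 29.144°N, 98.753°W: 142.9 NM
Golf 33.799°N, 100.966°W: 246.0 NM
Echo 27.005°N, 99.245°W: 269.5 NM
Bravo 32.513°N, 103.638°W: 335.3 NM
Foxtrot 30.729°N, 89.802°W: 385.0 NM
Delta 37.016°N, 89.822°W: 510.7 NM
Charlie 37.895°N, 104.932°W: 554.6 NM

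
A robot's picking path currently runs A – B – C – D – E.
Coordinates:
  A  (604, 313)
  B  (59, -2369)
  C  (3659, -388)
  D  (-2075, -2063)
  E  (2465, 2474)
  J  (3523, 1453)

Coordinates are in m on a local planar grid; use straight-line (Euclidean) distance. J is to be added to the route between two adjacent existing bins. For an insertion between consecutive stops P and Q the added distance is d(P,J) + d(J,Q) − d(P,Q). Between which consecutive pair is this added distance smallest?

Added distance for inserting J between each consecutive pair:
A–B: 5555.1 m
B–C: 2895.2 m
C–D: 2483.0 m
D–E: 1662.5 m
Smallest added distance is 1662.5 m, inserting between D and E.

between D and E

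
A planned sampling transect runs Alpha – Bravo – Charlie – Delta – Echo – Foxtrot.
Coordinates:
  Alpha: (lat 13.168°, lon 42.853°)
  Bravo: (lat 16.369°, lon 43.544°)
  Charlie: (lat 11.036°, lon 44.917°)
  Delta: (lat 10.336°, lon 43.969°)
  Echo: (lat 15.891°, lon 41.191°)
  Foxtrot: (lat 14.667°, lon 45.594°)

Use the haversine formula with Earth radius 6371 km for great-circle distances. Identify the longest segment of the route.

Leg distances:
Alpha→Bravo: 363.6 km
Bravo→Charlie: 611.3 km
Charlie→Delta: 129.6 km
Delta→Echo: 687.0 km
Echo→Foxtrot: 491.5 km
The longest leg is Delta–Echo at 687.0 km.

Delta–Echo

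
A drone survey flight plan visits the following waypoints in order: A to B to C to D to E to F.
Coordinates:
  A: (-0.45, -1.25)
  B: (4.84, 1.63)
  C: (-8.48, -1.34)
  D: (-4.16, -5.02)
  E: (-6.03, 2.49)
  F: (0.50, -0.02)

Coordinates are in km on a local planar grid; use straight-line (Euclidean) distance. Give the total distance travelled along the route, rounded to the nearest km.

40 km

Leg distances:
A→B: 6.0 km  (cumulative 6.0 km)
B→C: 13.6 km  (cumulative 19.7 km)
C→D: 5.7 km  (cumulative 25.3 km)
D→E: 7.7 km  (cumulative 33.1 km)
E→F: 7.0 km  (cumulative 40.1 km)
Total route length ≈ 40 km.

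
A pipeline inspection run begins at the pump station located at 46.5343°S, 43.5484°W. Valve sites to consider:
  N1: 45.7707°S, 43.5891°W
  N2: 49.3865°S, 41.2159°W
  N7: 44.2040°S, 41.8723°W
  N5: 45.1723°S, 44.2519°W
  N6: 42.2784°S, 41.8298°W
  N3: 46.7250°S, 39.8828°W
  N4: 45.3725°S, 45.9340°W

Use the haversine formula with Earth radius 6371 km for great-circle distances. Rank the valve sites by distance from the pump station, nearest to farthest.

Distance from the pump station at 46.5343°S, 43.5484°W to each:
N1 45.7707°S, 43.5891°W: 85.0 km
N5 45.1723°S, 44.2519°W: 160.9 km
N4 45.3725°S, 45.9340°W: 225.2 km
N3 46.7250°S, 39.8828°W: 280.7 km
N7 44.2040°S, 41.8723°W: 290.3 km
N2 49.3865°S, 41.2159°W: 361.5 km
N6 42.2784°S, 41.8298°W: 492.5 km

N1, N5, N4, N3, N7, N2, N6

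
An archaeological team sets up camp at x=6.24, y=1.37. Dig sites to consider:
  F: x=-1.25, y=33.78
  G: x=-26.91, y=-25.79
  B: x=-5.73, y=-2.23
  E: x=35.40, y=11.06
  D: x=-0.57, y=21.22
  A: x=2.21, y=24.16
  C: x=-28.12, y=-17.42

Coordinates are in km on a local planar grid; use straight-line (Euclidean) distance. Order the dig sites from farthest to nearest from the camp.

Distances from the camp:
G x=-26.91, y=-25.79: 42.9 km
C x=-28.12, y=-17.42: 39.2 km
F x=-1.25, y=33.78: 33.3 km
E x=35.40, y=11.06: 30.7 km
A x=2.21, y=24.16: 23.1 km
D x=-0.57, y=21.22: 21.0 km
B x=-5.73, y=-2.23: 12.5 km

G, C, F, E, A, D, B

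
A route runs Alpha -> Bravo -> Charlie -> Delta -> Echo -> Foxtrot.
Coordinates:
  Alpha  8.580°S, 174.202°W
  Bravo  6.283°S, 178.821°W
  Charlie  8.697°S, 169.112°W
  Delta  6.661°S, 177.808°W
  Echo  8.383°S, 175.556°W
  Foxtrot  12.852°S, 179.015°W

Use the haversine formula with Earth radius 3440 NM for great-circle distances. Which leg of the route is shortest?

Leg distances:
Alpha→Bravo: 307.6 NM
Bravo→Charlie: 595.8 NM
Charlie→Delta: 531.6 NM
Delta→Echo: 169.3 NM
Echo→Foxtrot: 337.1 NM
The shortest leg is Delta–Echo at 169.3 NM.

Delta–Echo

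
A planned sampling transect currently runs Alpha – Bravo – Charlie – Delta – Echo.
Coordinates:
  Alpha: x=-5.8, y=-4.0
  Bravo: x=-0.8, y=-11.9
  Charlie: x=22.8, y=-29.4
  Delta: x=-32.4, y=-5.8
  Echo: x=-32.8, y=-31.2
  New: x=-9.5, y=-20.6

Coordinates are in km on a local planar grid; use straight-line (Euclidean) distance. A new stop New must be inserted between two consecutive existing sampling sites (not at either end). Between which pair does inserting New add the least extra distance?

between Charlie and Delta

Added distance for inserting New between each consecutive pair:
Alpha–Bravo: 20.0 km
Bravo–Charlie: 16.4 km
Charlie–Delta: 0.7 km
Delta–Echo: 27.5 km
Smallest added distance is 0.7 km, inserting between Charlie and Delta.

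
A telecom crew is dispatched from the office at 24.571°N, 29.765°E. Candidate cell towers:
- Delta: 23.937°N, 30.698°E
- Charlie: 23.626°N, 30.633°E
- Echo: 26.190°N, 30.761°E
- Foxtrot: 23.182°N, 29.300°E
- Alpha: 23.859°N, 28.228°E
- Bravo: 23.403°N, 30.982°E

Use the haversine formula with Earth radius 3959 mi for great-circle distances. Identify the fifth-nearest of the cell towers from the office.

Bravo

Distance to each, sorted:
Delta: 73.3 mi
Charlie: 85.2 mi
Foxtrot: 100.4 mi
Alpha: 108.6 mi
Bravo: 111.4 mi
Echo: 128.0 mi
The fifth-nearest is Bravo at 111.4 mi.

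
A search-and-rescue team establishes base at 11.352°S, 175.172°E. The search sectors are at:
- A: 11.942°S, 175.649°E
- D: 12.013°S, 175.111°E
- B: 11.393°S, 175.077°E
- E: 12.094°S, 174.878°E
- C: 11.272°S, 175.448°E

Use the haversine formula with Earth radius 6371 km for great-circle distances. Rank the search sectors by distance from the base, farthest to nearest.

E, A, D, C, B

Computing each great-circle distance from 11.352°S, 175.172°E:
E 12.094°S, 174.878°E: 88.5 km
A 11.942°S, 175.649°E: 83.7 km
D 12.013°S, 175.111°E: 73.8 km
C 11.272°S, 175.448°E: 31.4 km
B 11.393°S, 175.077°E: 11.3 km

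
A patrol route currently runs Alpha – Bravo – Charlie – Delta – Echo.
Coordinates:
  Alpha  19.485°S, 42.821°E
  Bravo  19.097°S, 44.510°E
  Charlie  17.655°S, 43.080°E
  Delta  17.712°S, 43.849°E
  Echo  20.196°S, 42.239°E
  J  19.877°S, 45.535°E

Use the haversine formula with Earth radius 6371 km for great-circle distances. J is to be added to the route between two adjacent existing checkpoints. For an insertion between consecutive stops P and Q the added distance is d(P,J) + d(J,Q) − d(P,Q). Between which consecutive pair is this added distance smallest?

between Alpha and Bravo

Added distance for inserting J between each consecutive pair:
Alpha–Bravo: 243.1 km
Bravo–Charlie: 275.5 km
Charlie–Delta: 574.9 km
Delta–Echo: 321.2 km
Smallest added distance is 243.1 km, inserting between Alpha and Bravo.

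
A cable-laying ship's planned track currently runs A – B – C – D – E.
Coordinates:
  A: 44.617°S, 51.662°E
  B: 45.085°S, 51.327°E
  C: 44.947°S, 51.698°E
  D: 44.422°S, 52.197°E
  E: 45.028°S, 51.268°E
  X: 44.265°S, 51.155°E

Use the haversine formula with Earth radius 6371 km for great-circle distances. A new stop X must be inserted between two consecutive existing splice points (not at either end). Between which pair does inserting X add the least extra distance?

Added distance for inserting X between each consecutive pair:
A–B: 90.0 km
B–C: 146.4 km
C–D: 101.4 km
D–E: 70.4 km
Smallest added distance is 70.4 km, inserting between D and E.

between D and E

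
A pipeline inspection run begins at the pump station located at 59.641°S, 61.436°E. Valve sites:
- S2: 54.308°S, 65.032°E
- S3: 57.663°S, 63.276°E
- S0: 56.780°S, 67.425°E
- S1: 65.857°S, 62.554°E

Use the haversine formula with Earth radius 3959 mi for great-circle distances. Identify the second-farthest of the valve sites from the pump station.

Distances from the pump station (59.641°S, 61.436°E):
S1: 430.9 mi
S2: 392.5 mi
S0: 294.1 mi
S3: 151.8 mi
The second-farthest is S2 at 392.5 mi.

S2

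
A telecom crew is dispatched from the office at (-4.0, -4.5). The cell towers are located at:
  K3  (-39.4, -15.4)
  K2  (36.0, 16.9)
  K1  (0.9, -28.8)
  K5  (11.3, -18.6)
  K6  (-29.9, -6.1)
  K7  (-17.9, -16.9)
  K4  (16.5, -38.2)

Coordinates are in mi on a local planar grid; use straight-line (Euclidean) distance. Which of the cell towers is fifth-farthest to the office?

K1

Distance to each, sorted:
K2: 45.4 mi
K4: 39.4 mi
K3: 37.0 mi
K6: 25.9 mi
K1: 24.8 mi
K5: 20.8 mi
K7: 18.6 mi
The fifth-farthest is K1 at 24.8 mi.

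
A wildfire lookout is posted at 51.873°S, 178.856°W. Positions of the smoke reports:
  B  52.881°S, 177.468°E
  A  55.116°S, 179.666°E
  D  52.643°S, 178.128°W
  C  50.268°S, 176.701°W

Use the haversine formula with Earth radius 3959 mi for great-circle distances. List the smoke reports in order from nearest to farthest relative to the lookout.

D, C, B, A

Computing each great-circle distance from 51.873°S, 178.856°W:
D 52.643°S, 178.128°W: 61.5 mi
C 50.268°S, 176.701°W: 145.1 mi
B 52.881°S, 177.468°E: 170.0 mi
A 55.116°S, 179.666°E: 232.2 mi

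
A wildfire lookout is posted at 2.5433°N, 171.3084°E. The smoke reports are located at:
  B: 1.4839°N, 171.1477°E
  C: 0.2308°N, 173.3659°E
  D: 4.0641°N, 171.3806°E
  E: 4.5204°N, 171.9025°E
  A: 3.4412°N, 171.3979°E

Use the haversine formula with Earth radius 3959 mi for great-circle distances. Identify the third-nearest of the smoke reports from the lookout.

D

Distance to each, sorted:
A: 62.3 mi
B: 74.0 mi
D: 105.2 mi
E: 142.6 mi
C: 213.8 mi
The third-nearest is D at 105.2 mi.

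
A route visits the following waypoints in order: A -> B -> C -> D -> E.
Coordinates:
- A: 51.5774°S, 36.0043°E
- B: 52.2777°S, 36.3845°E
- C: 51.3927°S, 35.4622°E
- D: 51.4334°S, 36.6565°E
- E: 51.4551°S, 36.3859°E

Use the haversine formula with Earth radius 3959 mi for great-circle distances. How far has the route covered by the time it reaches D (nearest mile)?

Leg distances:
A→B: 51.0 mi  (cumulative 51.0 mi)
B→C: 72.7 mi  (cumulative 123.8 mi)
C→D: 51.5 mi  (cumulative 175.3 mi)
Cumulative distance at D ≈ 175 mi.

175 mi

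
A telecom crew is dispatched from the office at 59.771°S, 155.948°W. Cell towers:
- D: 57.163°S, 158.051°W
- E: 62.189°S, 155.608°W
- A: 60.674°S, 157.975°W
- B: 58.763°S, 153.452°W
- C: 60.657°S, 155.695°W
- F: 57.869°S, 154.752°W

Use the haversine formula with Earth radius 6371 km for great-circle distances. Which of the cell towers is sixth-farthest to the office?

Distances from the office (59.771°S, 155.948°W):
D: 314.7 km
E: 269.5 km
F: 222.4 km
B: 180.8 km
A: 150.4 km
C: 99.5 km
The sixth-farthest is C at 99.5 km.

C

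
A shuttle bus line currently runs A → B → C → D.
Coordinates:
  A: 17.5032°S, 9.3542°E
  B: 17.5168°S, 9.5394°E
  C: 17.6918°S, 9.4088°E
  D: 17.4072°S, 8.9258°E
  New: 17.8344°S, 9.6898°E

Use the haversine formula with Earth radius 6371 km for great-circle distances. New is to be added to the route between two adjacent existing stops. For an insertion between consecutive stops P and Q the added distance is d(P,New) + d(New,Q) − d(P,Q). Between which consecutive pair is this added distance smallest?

between B and C

Added distance for inserting New between each consecutive pair:
A–B: 70.2 km
B–C: 48.6 km
C–D: 67.4 km
Smallest added distance is 48.6 km, inserting between B and C.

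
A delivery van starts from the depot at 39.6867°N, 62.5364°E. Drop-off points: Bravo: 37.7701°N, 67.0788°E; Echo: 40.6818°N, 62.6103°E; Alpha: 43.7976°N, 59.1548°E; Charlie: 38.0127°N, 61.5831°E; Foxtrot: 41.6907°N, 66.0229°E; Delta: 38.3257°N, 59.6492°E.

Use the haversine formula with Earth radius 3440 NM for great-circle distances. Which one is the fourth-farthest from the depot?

Delta

Distance to each, sorted:
Alpha: 289.5 NM
Bravo: 241.8 NM
Foxtrot: 199.1 NM
Delta: 157.5 NM
Charlie: 109.9 NM
Echo: 59.8 NM
The fourth-farthest is Delta at 157.5 NM.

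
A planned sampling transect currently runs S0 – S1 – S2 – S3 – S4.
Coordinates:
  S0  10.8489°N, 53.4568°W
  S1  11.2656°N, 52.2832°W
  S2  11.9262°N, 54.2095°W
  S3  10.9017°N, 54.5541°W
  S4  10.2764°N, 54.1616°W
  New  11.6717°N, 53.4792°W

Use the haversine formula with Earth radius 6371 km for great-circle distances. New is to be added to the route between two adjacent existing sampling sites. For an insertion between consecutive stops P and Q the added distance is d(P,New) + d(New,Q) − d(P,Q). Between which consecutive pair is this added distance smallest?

between S1 and S2

Added distance for inserting New between each consecutive pair:
S0–S1: 93.3 km
S1–S2: 0.0 km
S2–S3: 109.6 km
S3–S4: 235.6 km
Smallest added distance is 0.0 km, inserting between S1 and S2.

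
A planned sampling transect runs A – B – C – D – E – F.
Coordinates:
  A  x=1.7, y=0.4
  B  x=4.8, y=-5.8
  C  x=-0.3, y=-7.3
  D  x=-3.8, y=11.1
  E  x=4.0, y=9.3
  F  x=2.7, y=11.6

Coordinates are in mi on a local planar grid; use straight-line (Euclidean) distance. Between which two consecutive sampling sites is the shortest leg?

Leg distances:
A→B: 6.9 mi
B→C: 5.3 mi
C→D: 18.7 mi
D→E: 8.0 mi
E→F: 2.6 mi
The shortest leg is E–F at 2.6 mi.

E–F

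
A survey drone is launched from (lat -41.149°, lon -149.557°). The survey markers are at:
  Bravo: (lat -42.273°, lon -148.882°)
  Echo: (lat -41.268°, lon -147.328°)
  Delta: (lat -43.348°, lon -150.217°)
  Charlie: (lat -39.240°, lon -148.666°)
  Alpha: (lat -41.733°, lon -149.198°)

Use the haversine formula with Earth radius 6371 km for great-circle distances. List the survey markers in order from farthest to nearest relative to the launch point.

Distances from the launch point:
Delta (lat -43.348°, lon -150.217°): 250.5 km
Charlie (lat -39.240°, lon -148.666°): 225.4 km
Echo (lat -41.268°, lon -147.328°): 186.9 km
Bravo (lat -42.273°, lon -148.882°): 137.0 km
Alpha (lat -41.733°, lon -149.198°): 71.5 km

Delta, Charlie, Echo, Bravo, Alpha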